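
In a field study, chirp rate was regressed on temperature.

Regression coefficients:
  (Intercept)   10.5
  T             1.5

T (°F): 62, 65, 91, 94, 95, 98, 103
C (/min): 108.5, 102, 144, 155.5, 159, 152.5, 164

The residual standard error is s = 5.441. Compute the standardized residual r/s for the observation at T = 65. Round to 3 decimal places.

-1.103

ŷ = 10.5 + 1.5·65 = 108
r = 102 − 108 = -6
r/s = -6 / 5.441 = -1.103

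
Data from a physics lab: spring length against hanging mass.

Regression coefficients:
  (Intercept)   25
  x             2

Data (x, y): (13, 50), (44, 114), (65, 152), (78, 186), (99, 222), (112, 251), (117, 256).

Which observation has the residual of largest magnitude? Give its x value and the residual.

x = 78, r = 5

x=13: ŷ = 25 + 2·13 = 51; r = 50 − 51 = -1
x=44: ŷ = 25 + 2·44 = 113; r = 114 − 113 = 1
x=65: ŷ = 25 + 2·65 = 155; r = 152 − 155 = -3
x=78: ŷ = 25 + 2·78 = 181; r = 186 − 181 = 5
x=99: ŷ = 25 + 2·99 = 223; r = 222 − 223 = -1
x=112: ŷ = 25 + 2·112 = 249; r = 251 − 249 = 2
x=117: ŷ = 25 + 2·117 = 259; r = 256 − 259 = -3
Largest |r| is 5 at x = 78, residual 5.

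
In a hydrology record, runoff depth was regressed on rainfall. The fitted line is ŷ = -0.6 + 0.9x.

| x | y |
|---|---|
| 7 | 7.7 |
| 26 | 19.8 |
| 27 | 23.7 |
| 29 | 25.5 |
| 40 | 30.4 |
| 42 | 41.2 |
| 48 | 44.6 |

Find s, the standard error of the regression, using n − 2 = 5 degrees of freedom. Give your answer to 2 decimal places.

s = 3.41

x=7: ŷ = -0.6 + 0.9·7 = 5.7; r = 7.7 − 5.7 = 2
x=26: ŷ = -0.6 + 0.9·26 = 22.8; r = 19.8 − 22.8 = -3
x=27: ŷ = -0.6 + 0.9·27 = 23.7; r = 23.7 − 23.7 = 0
x=29: ŷ = -0.6 + 0.9·29 = 25.5; r = 25.5 − 25.5 = 0
x=40: ŷ = -0.6 + 0.9·40 = 35.4; r = 30.4 − 35.4 = -5
x=42: ŷ = -0.6 + 0.9·42 = 37.2; r = 41.2 − 37.2 = 4
x=48: ŷ = -0.6 + 0.9·48 = 42.6; r = 44.6 − 42.6 = 2
SSE = 4 + 9 + 0 + 0 + 25 + 16 + 4 = 58
s = √(58/5) = √11.6 ≈ 3.41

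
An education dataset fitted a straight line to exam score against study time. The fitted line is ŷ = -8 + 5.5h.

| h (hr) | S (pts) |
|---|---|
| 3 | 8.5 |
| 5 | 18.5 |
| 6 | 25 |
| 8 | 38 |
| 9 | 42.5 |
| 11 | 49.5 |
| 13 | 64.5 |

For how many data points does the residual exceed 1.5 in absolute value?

h=3: ŷ = -8 + 5.5·3 = 8.5; r = 8.5 − 8.5 = 0
h=5: ŷ = -8 + 5.5·5 = 19.5; r = 18.5 − 19.5 = -1
h=6: ŷ = -8 + 5.5·6 = 25; r = 25 − 25 = 0
h=8: ŷ = -8 + 5.5·8 = 36; r = 38 − 36 = 2
h=9: ŷ = -8 + 5.5·9 = 41.5; r = 42.5 − 41.5 = 1
h=11: ŷ = -8 + 5.5·11 = 52.5; r = 49.5 − 52.5 = -3
h=13: ŷ = -8 + 5.5·13 = 63.5; r = 64.5 − 63.5 = 1
|r| > 1.5: h=8 (|r|=2), h=11 (|r|=3) → 2

2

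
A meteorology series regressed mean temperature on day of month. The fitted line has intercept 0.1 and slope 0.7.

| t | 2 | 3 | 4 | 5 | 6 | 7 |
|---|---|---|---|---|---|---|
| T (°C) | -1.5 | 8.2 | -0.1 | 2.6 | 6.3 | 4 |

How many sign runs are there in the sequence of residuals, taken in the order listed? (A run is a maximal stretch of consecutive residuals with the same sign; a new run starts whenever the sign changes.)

t=2: T̂ = 0.1 + 0.7·2 = 1.5; r = -1.5 − 1.5 = -3
t=3: T̂ = 0.1 + 0.7·3 = 2.2; r = 8.2 − 2.2 = 6
t=4: T̂ = 0.1 + 0.7·4 = 2.9; r = -0.1 − 2.9 = -3
t=5: T̂ = 0.1 + 0.7·5 = 3.6; r = 2.6 − 3.6 = -1
t=6: T̂ = 0.1 + 0.7·6 = 4.3; r = 6.3 − 4.3 = 2
t=7: T̂ = 0.1 + 0.7·7 = 5; r = 4 − 5 = -1
Signs: − + − − + −
Runs: −×1, +×1, −×2, +×1, −×1 → 5

5 runs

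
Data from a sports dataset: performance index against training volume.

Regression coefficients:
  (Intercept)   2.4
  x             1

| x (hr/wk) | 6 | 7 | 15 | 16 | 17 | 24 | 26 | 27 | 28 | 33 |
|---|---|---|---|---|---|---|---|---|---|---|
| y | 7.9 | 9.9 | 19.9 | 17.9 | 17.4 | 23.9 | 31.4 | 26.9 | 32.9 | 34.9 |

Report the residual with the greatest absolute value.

x=6: ŷ = 2.4 + 6 = 8.4; r = 7.9 − 8.4 = -0.5
x=7: ŷ = 2.4 + 7 = 9.4; r = 9.9 − 9.4 = 0.5
x=15: ŷ = 2.4 + 15 = 17.4; r = 19.9 − 17.4 = 2.5
x=16: ŷ = 2.4 + 16 = 18.4; r = 17.9 − 18.4 = -0.5
x=17: ŷ = 2.4 + 17 = 19.4; r = 17.4 − 19.4 = -2
x=24: ŷ = 2.4 + 24 = 26.4; r = 23.9 − 26.4 = -2.5
x=26: ŷ = 2.4 + 26 = 28.4; r = 31.4 − 28.4 = 3
x=27: ŷ = 2.4 + 27 = 29.4; r = 26.9 − 29.4 = -2.5
x=28: ŷ = 2.4 + 28 = 30.4; r = 32.9 − 30.4 = 2.5
x=33: ŷ = 2.4 + 33 = 35.4; r = 34.9 − 35.4 = -0.5
Largest |r| is 3 at x = 26, residual 3.

r = 3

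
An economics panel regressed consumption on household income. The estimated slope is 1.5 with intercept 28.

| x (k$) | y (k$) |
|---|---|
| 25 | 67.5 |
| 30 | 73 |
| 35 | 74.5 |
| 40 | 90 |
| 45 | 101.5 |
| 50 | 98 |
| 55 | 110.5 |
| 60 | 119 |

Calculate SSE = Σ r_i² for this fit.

x=25: ŷ = 28 + 1.5·25 = 65.5; r = 67.5 − 65.5 = 2
x=30: ŷ = 28 + 1.5·30 = 73; r = 73 − 73 = 0
x=35: ŷ = 28 + 1.5·35 = 80.5; r = 74.5 − 80.5 = -6
x=40: ŷ = 28 + 1.5·40 = 88; r = 90 − 88 = 2
x=45: ŷ = 28 + 1.5·45 = 95.5; r = 101.5 − 95.5 = 6
x=50: ŷ = 28 + 1.5·50 = 103; r = 98 − 103 = -5
x=55: ŷ = 28 + 1.5·55 = 110.5; r = 110.5 − 110.5 = 0
x=60: ŷ = 28 + 1.5·60 = 118; r = 119 − 118 = 1
SSE = 4 + 0 + 36 + 4 + 36 + 25 + 0 + 1 = 106

SSE = 106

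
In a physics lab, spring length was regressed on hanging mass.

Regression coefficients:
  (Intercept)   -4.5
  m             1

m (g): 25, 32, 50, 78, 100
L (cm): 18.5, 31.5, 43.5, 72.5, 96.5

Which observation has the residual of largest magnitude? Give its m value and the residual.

m=25: ŷ = -4.5 + 25 = 20.5; r = 18.5 − 20.5 = -2
m=32: ŷ = -4.5 + 32 = 27.5; r = 31.5 − 27.5 = 4
m=50: ŷ = -4.5 + 50 = 45.5; r = 43.5 − 45.5 = -2
m=78: ŷ = -4.5 + 78 = 73.5; r = 72.5 − 73.5 = -1
m=100: ŷ = -4.5 + 100 = 95.5; r = 96.5 − 95.5 = 1
Largest |r| is 4 at m = 32, residual 4.

m = 32, r = 4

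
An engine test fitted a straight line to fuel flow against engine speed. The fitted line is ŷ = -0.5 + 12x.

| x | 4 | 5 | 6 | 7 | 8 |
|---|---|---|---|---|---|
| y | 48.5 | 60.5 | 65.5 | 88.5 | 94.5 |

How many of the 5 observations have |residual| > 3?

x=4: ŷ = -0.5 + 12·4 = 47.5; r = 48.5 − 47.5 = 1
x=5: ŷ = -0.5 + 12·5 = 59.5; r = 60.5 − 59.5 = 1
x=6: ŷ = -0.5 + 12·6 = 71.5; r = 65.5 − 71.5 = -6
x=7: ŷ = -0.5 + 12·7 = 83.5; r = 88.5 − 83.5 = 5
x=8: ŷ = -0.5 + 12·8 = 95.5; r = 94.5 − 95.5 = -1
|r| > 3: x=6 (|r|=6), x=7 (|r|=5) → 2

2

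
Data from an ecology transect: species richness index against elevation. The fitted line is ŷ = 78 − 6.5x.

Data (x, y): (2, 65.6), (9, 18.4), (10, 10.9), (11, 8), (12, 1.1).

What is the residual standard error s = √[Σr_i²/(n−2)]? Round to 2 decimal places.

s = 1.77

x=2: ŷ = 78 − 6.5·2 = 65; r = 65.6 − 65 = 0.6
x=9: ŷ = 78 − 6.5·9 = 19.5; r = 18.4 − 19.5 = -1.1
x=10: ŷ = 78 − 6.5·10 = 13; r = 10.9 − 13 = -2.1
x=11: ŷ = 78 − 6.5·11 = 6.5; r = 8 − 6.5 = 1.5
x=12: ŷ = 78 − 6.5·12 = 0; r = 1.1 − 0 = 1.1
SSE = 0.36 + 1.21 + 4.41 + 2.25 + 1.21 = 9.44
s = √(9.44/3) = √3.14667 ≈ 1.77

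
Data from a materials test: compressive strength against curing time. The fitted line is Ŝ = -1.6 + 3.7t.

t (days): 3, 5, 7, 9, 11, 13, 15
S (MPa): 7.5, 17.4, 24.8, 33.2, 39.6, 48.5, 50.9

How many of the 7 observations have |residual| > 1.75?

t=3: Ŝ = -1.6 + 3.7·3 = 9.5; e = 7.5 − 9.5 = -2
t=5: Ŝ = -1.6 + 3.7·5 = 16.9; e = 17.4 − 16.9 = 0.5
t=7: Ŝ = -1.6 + 3.7·7 = 24.3; e = 24.8 − 24.3 = 0.5
t=9: Ŝ = -1.6 + 3.7·9 = 31.7; e = 33.2 − 31.7 = 1.5
t=11: Ŝ = -1.6 + 3.7·11 = 39.1; e = 39.6 − 39.1 = 0.5
t=13: Ŝ = -1.6 + 3.7·13 = 46.5; e = 48.5 − 46.5 = 2
t=15: Ŝ = -1.6 + 3.7·15 = 53.9; e = 50.9 − 53.9 = -3
|e| > 1.75: t=3 (|e|=2), t=13 (|e|=2), t=15 (|e|=3) → 3

3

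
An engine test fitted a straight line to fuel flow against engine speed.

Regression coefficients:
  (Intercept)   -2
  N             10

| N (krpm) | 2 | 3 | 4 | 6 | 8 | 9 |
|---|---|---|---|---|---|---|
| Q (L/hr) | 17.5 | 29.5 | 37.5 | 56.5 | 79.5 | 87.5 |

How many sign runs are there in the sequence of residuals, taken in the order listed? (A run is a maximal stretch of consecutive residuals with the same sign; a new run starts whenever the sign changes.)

N=2: Q̂ = -2 + 10·2 = 18; e = 17.5 − 18 = -0.5
N=3: Q̂ = -2 + 10·3 = 28; e = 29.5 − 28 = 1.5
N=4: Q̂ = -2 + 10·4 = 38; e = 37.5 − 38 = -0.5
N=6: Q̂ = -2 + 10·6 = 58; e = 56.5 − 58 = -1.5
N=8: Q̂ = -2 + 10·8 = 78; e = 79.5 − 78 = 1.5
N=9: Q̂ = -2 + 10·9 = 88; e = 87.5 − 88 = -0.5
Signs: − + − − + −
Runs: −×1, +×1, −×2, +×1, −×1 → 5

5 runs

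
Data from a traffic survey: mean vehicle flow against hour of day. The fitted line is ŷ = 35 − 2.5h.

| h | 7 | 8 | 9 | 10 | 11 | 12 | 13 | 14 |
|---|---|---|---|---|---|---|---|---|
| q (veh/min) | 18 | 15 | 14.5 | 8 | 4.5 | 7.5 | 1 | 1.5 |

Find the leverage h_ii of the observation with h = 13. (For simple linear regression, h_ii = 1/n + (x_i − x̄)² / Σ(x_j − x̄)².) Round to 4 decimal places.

h̄ = (7 + 8 + 9 + 10 + 11 + 12 + 13 + 14)/8 = 10.5
Σ(h − h̄)² = 12.25 + 6.25 + 2.25 + 0.25 + 0.25 + 2.25 + 6.25 + 12.25 = 42
h = 1/8 + (2.5)²/42 = 0.125 + 0.14881 = 0.2738

h = 0.2738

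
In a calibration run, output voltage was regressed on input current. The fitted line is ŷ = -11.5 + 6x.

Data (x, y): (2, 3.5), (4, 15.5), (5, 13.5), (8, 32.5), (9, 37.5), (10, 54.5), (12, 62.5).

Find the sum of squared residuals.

x=2: ŷ = -11.5 + 6·2 = 0.5; r = 3.5 − 0.5 = 3
x=4: ŷ = -11.5 + 6·4 = 12.5; r = 15.5 − 12.5 = 3
x=5: ŷ = -11.5 + 6·5 = 18.5; r = 13.5 − 18.5 = -5
x=8: ŷ = -11.5 + 6·8 = 36.5; r = 32.5 − 36.5 = -4
x=9: ŷ = -11.5 + 6·9 = 42.5; r = 37.5 − 42.5 = -5
x=10: ŷ = -11.5 + 6·10 = 48.5; r = 54.5 − 48.5 = 6
x=12: ŷ = -11.5 + 6·12 = 60.5; r = 62.5 − 60.5 = 2
SSE = 9 + 9 + 25 + 16 + 25 + 36 + 4 = 124

SSE = 124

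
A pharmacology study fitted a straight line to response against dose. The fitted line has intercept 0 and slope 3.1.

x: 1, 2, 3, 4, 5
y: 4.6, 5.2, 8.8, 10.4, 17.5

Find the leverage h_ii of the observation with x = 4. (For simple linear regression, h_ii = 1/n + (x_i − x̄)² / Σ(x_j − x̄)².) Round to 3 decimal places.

x̄ = (1 + 2 + 3 + 4 + 5)/5 = 3
Σ(x − x̄)² = 4 + 1 + 0 + 1 + 4 = 10
h = 1/5 + (1)²/10 = 0.2 + 0.1 = 0.300

h = 0.300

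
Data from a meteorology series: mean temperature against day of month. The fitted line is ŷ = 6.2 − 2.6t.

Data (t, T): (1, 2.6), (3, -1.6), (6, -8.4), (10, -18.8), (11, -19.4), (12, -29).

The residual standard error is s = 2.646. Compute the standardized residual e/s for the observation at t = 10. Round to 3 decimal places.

0.378

ŷ = 6.2 − 2.6·10 = -19.8
e = -18.8 − (-19.8) = 1
e/s = 1 / 2.646 = 0.378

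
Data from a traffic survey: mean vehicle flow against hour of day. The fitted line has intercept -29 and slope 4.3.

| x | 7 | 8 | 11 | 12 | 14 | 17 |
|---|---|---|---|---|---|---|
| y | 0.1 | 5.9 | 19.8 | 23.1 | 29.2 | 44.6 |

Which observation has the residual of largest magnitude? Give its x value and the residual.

x=7: ŷ = -29 + 4.3·7 = 1.1; r = 0.1 − 1.1 = -1
x=8: ŷ = -29 + 4.3·8 = 5.4; r = 5.9 − 5.4 = 0.5
x=11: ŷ = -29 + 4.3·11 = 18.3; r = 19.8 − 18.3 = 1.5
x=12: ŷ = -29 + 4.3·12 = 22.6; r = 23.1 − 22.6 = 0.5
x=14: ŷ = -29 + 4.3·14 = 31.2; r = 29.2 − 31.2 = -2
x=17: ŷ = -29 + 4.3·17 = 44.1; r = 44.6 − 44.1 = 0.5
Largest |r| is 2 at x = 14, residual -2.

x = 14, r = -2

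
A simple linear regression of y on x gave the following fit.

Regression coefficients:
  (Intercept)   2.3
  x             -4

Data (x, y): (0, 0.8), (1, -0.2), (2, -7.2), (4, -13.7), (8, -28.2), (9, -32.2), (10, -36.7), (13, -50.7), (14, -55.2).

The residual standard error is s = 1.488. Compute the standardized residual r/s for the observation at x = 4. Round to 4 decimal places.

0.0000

ŷ = 2.3 − 4·4 = -13.7
r = -13.7 − (-13.7) = 0
r/s = 0 / 1.488 = 0.0000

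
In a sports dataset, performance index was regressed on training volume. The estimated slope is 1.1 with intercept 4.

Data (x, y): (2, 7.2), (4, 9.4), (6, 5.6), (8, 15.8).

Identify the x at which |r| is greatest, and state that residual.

x = 6, r = -5

x=2: ŷ = 4 + 1.1·2 = 6.2; r = 7.2 − 6.2 = 1
x=4: ŷ = 4 + 1.1·4 = 8.4; r = 9.4 − 8.4 = 1
x=6: ŷ = 4 + 1.1·6 = 10.6; r = 5.6 − 10.6 = -5
x=8: ŷ = 4 + 1.1·8 = 12.8; r = 15.8 − 12.8 = 3
Largest |r| is 5 at x = 6, residual -5.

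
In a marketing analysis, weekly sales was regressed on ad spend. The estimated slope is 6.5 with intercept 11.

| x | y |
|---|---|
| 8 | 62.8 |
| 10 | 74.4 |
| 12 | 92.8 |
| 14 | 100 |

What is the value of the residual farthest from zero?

x=8: ŷ = 11 + 6.5·8 = 63; r = 62.8 − 63 = -0.2
x=10: ŷ = 11 + 6.5·10 = 76; r = 74.4 − 76 = -1.6
x=12: ŷ = 11 + 6.5·12 = 89; r = 92.8 − 89 = 3.8
x=14: ŷ = 11 + 6.5·14 = 102; r = 100 − 102 = -2
Largest |r| is 3.8 at x = 12, residual 3.8.

r = 3.8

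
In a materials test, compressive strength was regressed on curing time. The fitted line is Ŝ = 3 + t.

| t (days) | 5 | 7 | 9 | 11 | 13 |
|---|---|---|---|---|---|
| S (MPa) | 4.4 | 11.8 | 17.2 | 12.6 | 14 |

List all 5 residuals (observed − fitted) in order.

-3.6, 1.8, 5.2, -1.4, -2

t=5: Ŝ = 3 + 5 = 8; r = 4.4 − 8 = -3.6
t=7: Ŝ = 3 + 7 = 10; r = 11.8 − 10 = 1.8
t=9: Ŝ = 3 + 9 = 12; r = 17.2 − 12 = 5.2
t=11: Ŝ = 3 + 11 = 14; r = 12.6 − 14 = -1.4
t=13: Ŝ = 3 + 13 = 16; r = 14 − 16 = -2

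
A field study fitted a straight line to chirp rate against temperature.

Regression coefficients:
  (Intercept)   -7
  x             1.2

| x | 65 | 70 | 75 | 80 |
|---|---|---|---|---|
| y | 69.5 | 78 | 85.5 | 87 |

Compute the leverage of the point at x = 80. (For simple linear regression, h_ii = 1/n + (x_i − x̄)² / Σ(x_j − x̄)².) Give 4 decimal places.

h = 0.7000

x̄ = (65 + 70 + 75 + 80)/4 = 72.5
Σ(x − x̄)² = 56.25 + 6.25 + 6.25 + 56.25 = 125
h = 1/4 + (7.5)²/125 = 0.25 + 0.45 = 0.7000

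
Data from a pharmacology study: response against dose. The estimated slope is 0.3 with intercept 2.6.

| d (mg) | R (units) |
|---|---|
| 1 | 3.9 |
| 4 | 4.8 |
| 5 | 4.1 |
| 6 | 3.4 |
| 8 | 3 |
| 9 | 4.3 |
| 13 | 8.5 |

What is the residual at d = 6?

e = -1

R̂ = 2.6 + 0.3·6 = 4.4
e = 3.4 − 4.4 = -1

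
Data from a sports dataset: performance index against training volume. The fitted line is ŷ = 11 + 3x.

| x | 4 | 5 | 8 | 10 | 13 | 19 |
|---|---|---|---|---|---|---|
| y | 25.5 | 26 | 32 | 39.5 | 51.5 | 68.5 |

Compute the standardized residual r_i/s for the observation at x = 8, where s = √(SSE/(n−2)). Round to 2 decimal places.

x=4: ŷ = 11 + 3·4 = 23; r = 25.5 − 23 = 2.5
x=5: ŷ = 11 + 3·5 = 26; r = 26 − 26 = 0
x=8: ŷ = 11 + 3·8 = 35; r = 32 − 35 = -3
x=10: ŷ = 11 + 3·10 = 41; r = 39.5 − 41 = -1.5
x=13: ŷ = 11 + 3·13 = 50; r = 51.5 − 50 = 1.5
x=19: ŷ = 11 + 3·19 = 68; r = 68.5 − 68 = 0.5
SSE = 6.25 + 0 + 9 + 2.25 + 2.25 + 0.25 = 20
s = √(20/4) = 2.23607
r/s = -3 / 2.23607 = -1.34

-1.34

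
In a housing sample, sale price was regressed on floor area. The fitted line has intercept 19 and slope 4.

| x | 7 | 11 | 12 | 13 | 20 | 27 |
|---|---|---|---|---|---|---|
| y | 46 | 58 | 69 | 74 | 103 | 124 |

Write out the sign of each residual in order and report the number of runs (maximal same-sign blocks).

x=7: ŷ = 19 + 4·7 = 47; e = 46 − 47 = -1
x=11: ŷ = 19 + 4·11 = 63; e = 58 − 63 = -5
x=12: ŷ = 19 + 4·12 = 67; e = 69 − 67 = 2
x=13: ŷ = 19 + 4·13 = 71; e = 74 − 71 = 3
x=20: ŷ = 19 + 4·20 = 99; e = 103 − 99 = 4
x=27: ŷ = 19 + 4·27 = 127; e = 124 − 127 = -3
Signs: − − + + + −
Runs: −×2, +×3, −×1 → 3

3 runs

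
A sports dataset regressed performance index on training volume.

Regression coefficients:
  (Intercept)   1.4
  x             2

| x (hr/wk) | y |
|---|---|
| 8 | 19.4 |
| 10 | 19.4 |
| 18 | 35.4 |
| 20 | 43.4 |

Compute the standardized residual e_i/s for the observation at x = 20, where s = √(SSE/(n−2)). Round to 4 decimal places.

x=8: ŷ = 1.4 + 2·8 = 17.4; e = 19.4 − 17.4 = 2
x=10: ŷ = 1.4 + 2·10 = 21.4; e = 19.4 − 21.4 = -2
x=18: ŷ = 1.4 + 2·18 = 37.4; e = 35.4 − 37.4 = -2
x=20: ŷ = 1.4 + 2·20 = 41.4; e = 43.4 − 41.4 = 2
SSE = 4 + 4 + 4 + 4 = 16
s = √(16/2) = 2.82843
e/s = 2 / 2.82843 = 0.7071

0.7071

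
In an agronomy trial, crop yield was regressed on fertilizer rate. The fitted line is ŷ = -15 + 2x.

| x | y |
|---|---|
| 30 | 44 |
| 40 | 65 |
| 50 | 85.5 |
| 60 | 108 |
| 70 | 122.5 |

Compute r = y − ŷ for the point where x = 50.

r = 0.5

ŷ = -15 + 2·50 = 85
r = 85.5 − 85 = 0.5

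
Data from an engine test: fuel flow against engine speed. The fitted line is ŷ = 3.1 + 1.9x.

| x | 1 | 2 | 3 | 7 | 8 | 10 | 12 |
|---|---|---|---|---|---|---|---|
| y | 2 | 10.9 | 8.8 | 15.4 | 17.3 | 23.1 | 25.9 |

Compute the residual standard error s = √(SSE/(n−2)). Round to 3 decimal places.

s = 2.366

x=1: ŷ = 3.1 + 1.9·1 = 5; r = 2 − 5 = -3
x=2: ŷ = 3.1 + 1.9·2 = 6.9; r = 10.9 − 6.9 = 4
x=3: ŷ = 3.1 + 1.9·3 = 8.8; r = 8.8 − 8.8 = 0
x=7: ŷ = 3.1 + 1.9·7 = 16.4; r = 15.4 − 16.4 = -1
x=8: ŷ = 3.1 + 1.9·8 = 18.3; r = 17.3 − 18.3 = -1
x=10: ŷ = 3.1 + 1.9·10 = 22.1; r = 23.1 − 22.1 = 1
x=12: ŷ = 3.1 + 1.9·12 = 25.9; r = 25.9 − 25.9 = 0
SSE = 9 + 16 + 0 + 1 + 1 + 1 + 0 = 28
s = √(28/5) = √5.6 ≈ 2.366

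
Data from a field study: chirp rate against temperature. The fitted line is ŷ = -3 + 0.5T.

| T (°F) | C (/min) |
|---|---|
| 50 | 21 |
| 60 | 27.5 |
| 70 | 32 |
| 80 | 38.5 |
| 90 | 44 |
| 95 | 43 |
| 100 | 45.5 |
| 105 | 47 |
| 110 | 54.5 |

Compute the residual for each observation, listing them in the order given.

T=50: ŷ = -3 + 0.5·50 = 22; e = 21 − 22 = -1
T=60: ŷ = -3 + 0.5·60 = 27; e = 27.5 − 27 = 0.5
T=70: ŷ = -3 + 0.5·70 = 32; e = 32 − 32 = 0
T=80: ŷ = -3 + 0.5·80 = 37; e = 38.5 − 37 = 1.5
T=90: ŷ = -3 + 0.5·90 = 42; e = 44 − 42 = 2
T=95: ŷ = -3 + 0.5·95 = 44.5; e = 43 − 44.5 = -1.5
T=100: ŷ = -3 + 0.5·100 = 47; e = 45.5 − 47 = -1.5
T=105: ŷ = -3 + 0.5·105 = 49.5; e = 47 − 49.5 = -2.5
T=110: ŷ = -3 + 0.5·110 = 52; e = 54.5 − 52 = 2.5

-1, 0.5, 0, 1.5, 2, -1.5, -1.5, -2.5, 2.5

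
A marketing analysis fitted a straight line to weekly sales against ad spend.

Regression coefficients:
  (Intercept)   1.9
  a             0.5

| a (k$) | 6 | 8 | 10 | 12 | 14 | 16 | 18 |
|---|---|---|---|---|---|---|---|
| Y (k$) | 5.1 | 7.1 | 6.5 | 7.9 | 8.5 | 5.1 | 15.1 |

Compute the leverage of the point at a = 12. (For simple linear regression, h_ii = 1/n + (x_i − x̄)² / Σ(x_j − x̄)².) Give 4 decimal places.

h = 0.1429

ā = (6 + 8 + 10 + 12 + 14 + 16 + 18)/7 = 12
Σ(a − ā)² = 36 + 16 + 4 + 0 + 4 + 16 + 36 = 112
h = 1/7 + (0)²/112 = 0.142857 + 0 = 0.1429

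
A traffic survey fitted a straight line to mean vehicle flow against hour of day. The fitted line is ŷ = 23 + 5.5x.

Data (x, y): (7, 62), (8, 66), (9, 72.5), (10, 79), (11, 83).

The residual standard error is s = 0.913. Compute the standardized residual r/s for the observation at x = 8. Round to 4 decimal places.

ŷ = 23 + 5.5·8 = 67
r = 66 − 67 = -1
r/s = -1 / 0.913 = -1.0953

-1.0953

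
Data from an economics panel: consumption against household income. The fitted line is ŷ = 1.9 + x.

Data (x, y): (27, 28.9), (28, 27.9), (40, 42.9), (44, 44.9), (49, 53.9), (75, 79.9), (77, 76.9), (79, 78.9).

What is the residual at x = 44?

e = -1

ŷ = 1.9 + 44 = 45.9
e = 44.9 − 45.9 = -1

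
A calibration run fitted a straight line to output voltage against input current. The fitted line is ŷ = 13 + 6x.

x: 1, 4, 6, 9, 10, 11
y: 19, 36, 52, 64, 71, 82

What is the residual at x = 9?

ŷ = 13 + 6·9 = 67
e = 64 − 67 = -3

e = -3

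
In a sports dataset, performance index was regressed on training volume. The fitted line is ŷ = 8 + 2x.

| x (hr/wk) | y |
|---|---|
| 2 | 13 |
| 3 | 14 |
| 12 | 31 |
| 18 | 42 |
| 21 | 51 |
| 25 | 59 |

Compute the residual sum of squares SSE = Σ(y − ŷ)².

x=2: ŷ = 8 + 2·2 = 12; r = 13 − 12 = 1
x=3: ŷ = 8 + 2·3 = 14; r = 14 − 14 = 0
x=12: ŷ = 8 + 2·12 = 32; r = 31 − 32 = -1
x=18: ŷ = 8 + 2·18 = 44; r = 42 − 44 = -2
x=21: ŷ = 8 + 2·21 = 50; r = 51 − 50 = 1
x=25: ŷ = 8 + 2·25 = 58; r = 59 − 58 = 1
SSE = 1 + 0 + 1 + 4 + 1 + 1 = 8

SSE = 8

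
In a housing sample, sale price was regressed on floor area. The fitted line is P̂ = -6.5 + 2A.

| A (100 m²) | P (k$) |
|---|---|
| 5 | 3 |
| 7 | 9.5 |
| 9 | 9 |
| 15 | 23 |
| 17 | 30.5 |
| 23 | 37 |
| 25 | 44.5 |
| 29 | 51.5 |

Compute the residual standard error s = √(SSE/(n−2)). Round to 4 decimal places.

A=5: P̂ = -6.5 + 2·5 = 3.5; r = 3 − 3.5 = -0.5
A=7: P̂ = -6.5 + 2·7 = 7.5; r = 9.5 − 7.5 = 2
A=9: P̂ = -6.5 + 2·9 = 11.5; r = 9 − 11.5 = -2.5
A=15: P̂ = -6.5 + 2·15 = 23.5; r = 23 − 23.5 = -0.5
A=17: P̂ = -6.5 + 2·17 = 27.5; r = 30.5 − 27.5 = 3
A=23: P̂ = -6.5 + 2·23 = 39.5; r = 37 − 39.5 = -2.5
A=25: P̂ = -6.5 + 2·25 = 43.5; r = 44.5 − 43.5 = 1
A=29: P̂ = -6.5 + 2·29 = 51.5; r = 51.5 − 51.5 = 0
SSE = 0.25 + 4 + 6.25 + 0.25 + 9 + 6.25 + 1 + 0 = 27
s = √(27/6) = √4.5 ≈ 2.1213

s = 2.1213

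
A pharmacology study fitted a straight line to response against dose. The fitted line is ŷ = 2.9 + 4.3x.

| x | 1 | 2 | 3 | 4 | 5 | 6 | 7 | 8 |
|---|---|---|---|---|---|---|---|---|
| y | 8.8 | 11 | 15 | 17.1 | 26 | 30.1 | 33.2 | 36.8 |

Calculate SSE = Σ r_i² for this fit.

x=1: ŷ = 2.9 + 4.3·1 = 7.2; r = 8.8 − 7.2 = 1.6
x=2: ŷ = 2.9 + 4.3·2 = 11.5; r = 11 − 11.5 = -0.5
x=3: ŷ = 2.9 + 4.3·3 = 15.8; r = 15 − 15.8 = -0.8
x=4: ŷ = 2.9 + 4.3·4 = 20.1; r = 17.1 − 20.1 = -3
x=5: ŷ = 2.9 + 4.3·5 = 24.4; r = 26 − 24.4 = 1.6
x=6: ŷ = 2.9 + 4.3·6 = 28.7; r = 30.1 − 28.7 = 1.4
x=7: ŷ = 2.9 + 4.3·7 = 33; r = 33.2 − 33 = 0.2
x=8: ŷ = 2.9 + 4.3·8 = 37.3; r = 36.8 − 37.3 = -0.5
SSE = 2.56 + 0.25 + 0.64 + 9 + 2.56 + 1.96 + 0.04 + 0.25 = 17.26

SSE = 17.26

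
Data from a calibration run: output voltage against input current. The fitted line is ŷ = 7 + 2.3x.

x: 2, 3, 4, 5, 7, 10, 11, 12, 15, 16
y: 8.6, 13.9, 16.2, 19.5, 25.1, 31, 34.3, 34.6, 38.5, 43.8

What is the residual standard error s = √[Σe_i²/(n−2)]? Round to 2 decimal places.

x=2: ŷ = 7 + 2.3·2 = 11.6; e = 8.6 − 11.6 = -3
x=3: ŷ = 7 + 2.3·3 = 13.9; e = 13.9 − 13.9 = 0
x=4: ŷ = 7 + 2.3·4 = 16.2; e = 16.2 − 16.2 = 0
x=5: ŷ = 7 + 2.3·5 = 18.5; e = 19.5 − 18.5 = 1
x=7: ŷ = 7 + 2.3·7 = 23.1; e = 25.1 − 23.1 = 2
x=10: ŷ = 7 + 2.3·10 = 30; e = 31 − 30 = 1
x=11: ŷ = 7 + 2.3·11 = 32.3; e = 34.3 − 32.3 = 2
x=12: ŷ = 7 + 2.3·12 = 34.6; e = 34.6 − 34.6 = 0
x=15: ŷ = 7 + 2.3·15 = 41.5; e = 38.5 − 41.5 = -3
x=16: ŷ = 7 + 2.3·16 = 43.8; e = 43.8 − 43.8 = 0
SSE = 9 + 0 + 0 + 1 + 4 + 1 + 4 + 0 + 9 + 0 = 28
s = √(28/8) = √3.5 ≈ 1.87

s = 1.87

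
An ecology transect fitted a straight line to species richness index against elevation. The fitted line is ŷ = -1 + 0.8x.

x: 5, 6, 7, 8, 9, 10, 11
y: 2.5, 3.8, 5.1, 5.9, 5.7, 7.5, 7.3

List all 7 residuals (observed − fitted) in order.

-0.5, 0, 0.5, 0.5, -0.5, 0.5, -0.5

x=5: ŷ = -1 + 0.8·5 = 3; e = 2.5 − 3 = -0.5
x=6: ŷ = -1 + 0.8·6 = 3.8; e = 3.8 − 3.8 = 0
x=7: ŷ = -1 + 0.8·7 = 4.6; e = 5.1 − 4.6 = 0.5
x=8: ŷ = -1 + 0.8·8 = 5.4; e = 5.9 − 5.4 = 0.5
x=9: ŷ = -1 + 0.8·9 = 6.2; e = 5.7 − 6.2 = -0.5
x=10: ŷ = -1 + 0.8·10 = 7; e = 7.5 − 7 = 0.5
x=11: ŷ = -1 + 0.8·11 = 7.8; e = 7.3 − 7.8 = -0.5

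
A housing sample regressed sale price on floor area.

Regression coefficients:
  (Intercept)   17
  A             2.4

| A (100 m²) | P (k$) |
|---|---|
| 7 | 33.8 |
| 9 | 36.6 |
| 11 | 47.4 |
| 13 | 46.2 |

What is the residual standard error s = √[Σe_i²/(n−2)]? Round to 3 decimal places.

A=7: P̂ = 17 + 2.4·7 = 33.8; e = 33.8 − 33.8 = 0
A=9: P̂ = 17 + 2.4·9 = 38.6; e = 36.6 − 38.6 = -2
A=11: P̂ = 17 + 2.4·11 = 43.4; e = 47.4 − 43.4 = 4
A=13: P̂ = 17 + 2.4·13 = 48.2; e = 46.2 − 48.2 = -2
SSE = 0 + 4 + 16 + 4 = 24
s = √(24/2) = √12 ≈ 3.464

s = 3.464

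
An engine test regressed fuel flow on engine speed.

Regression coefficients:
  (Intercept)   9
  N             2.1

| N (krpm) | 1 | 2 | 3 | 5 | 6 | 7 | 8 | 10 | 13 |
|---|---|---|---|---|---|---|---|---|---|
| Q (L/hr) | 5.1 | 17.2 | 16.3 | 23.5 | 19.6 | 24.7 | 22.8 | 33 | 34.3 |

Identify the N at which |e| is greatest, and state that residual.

N = 1, e = -6

N=1: Q̂ = 9 + 2.1·1 = 11.1; e = 5.1 − 11.1 = -6
N=2: Q̂ = 9 + 2.1·2 = 13.2; e = 17.2 − 13.2 = 4
N=3: Q̂ = 9 + 2.1·3 = 15.3; e = 16.3 − 15.3 = 1
N=5: Q̂ = 9 + 2.1·5 = 19.5; e = 23.5 − 19.5 = 4
N=6: Q̂ = 9 + 2.1·6 = 21.6; e = 19.6 − 21.6 = -2
N=7: Q̂ = 9 + 2.1·7 = 23.7; e = 24.7 − 23.7 = 1
N=8: Q̂ = 9 + 2.1·8 = 25.8; e = 22.8 − 25.8 = -3
N=10: Q̂ = 9 + 2.1·10 = 30; e = 33 − 30 = 3
N=13: Q̂ = 9 + 2.1·13 = 36.3; e = 34.3 − 36.3 = -2
Largest |e| is 6 at N = 1, residual -6.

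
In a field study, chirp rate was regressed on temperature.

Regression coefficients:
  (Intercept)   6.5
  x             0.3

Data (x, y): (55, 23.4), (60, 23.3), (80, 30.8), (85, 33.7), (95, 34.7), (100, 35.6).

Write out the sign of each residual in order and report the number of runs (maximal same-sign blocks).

4 runs

x=55: ŷ = 6.5 + 0.3·55 = 23; e = 23.4 − 23 = 0.4
x=60: ŷ = 6.5 + 0.3·60 = 24.5; e = 23.3 − 24.5 = -1.2
x=80: ŷ = 6.5 + 0.3·80 = 30.5; e = 30.8 − 30.5 = 0.3
x=85: ŷ = 6.5 + 0.3·85 = 32; e = 33.7 − 32 = 1.7
x=95: ŷ = 6.5 + 0.3·95 = 35; e = 34.7 − 35 = -0.3
x=100: ŷ = 6.5 + 0.3·100 = 36.5; e = 35.6 − 36.5 = -0.9
Signs: + − + + − −
Runs: +×1, −×1, +×2, −×2 → 4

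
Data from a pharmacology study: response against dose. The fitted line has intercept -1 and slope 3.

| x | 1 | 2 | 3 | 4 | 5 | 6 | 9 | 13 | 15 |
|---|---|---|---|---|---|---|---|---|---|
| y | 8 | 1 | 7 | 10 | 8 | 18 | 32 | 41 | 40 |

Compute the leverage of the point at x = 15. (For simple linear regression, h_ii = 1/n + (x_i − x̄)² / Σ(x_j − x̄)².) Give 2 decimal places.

x̄ = (1 + 2 + 3 + 4 + 5 + 6 + 9 + 13 + 15)/9 = 6.44444
Σ(x − x̄)² = 29.642 + 19.7531 + 11.8642 + 5.97531 + 2.08642 + 0.197531 + 6.53086 + 42.9753 + 73.1975 = 192.222
h = 1/9 + (8.55556)²/192.222 = 0.111111 + 0.380796 = 0.49

h = 0.49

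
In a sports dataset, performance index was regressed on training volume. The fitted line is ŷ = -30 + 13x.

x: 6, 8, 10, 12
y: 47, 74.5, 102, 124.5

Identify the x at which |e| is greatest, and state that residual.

x=6: ŷ = -30 + 13·6 = 48; e = 47 − 48 = -1
x=8: ŷ = -30 + 13·8 = 74; e = 74.5 − 74 = 0.5
x=10: ŷ = -30 + 13·10 = 100; e = 102 − 100 = 2
x=12: ŷ = -30 + 13·12 = 126; e = 124.5 − 126 = -1.5
Largest |e| is 2 at x = 10, residual 2.

x = 10, e = 2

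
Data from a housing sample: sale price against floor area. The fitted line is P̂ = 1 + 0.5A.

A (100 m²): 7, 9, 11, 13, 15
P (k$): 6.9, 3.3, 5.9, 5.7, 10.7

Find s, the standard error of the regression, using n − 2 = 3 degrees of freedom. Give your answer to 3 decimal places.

s = 2.519

A=7: P̂ = 1 + 0.5·7 = 4.5; r = 6.9 − 4.5 = 2.4
A=9: P̂ = 1 + 0.5·9 = 5.5; r = 3.3 − 5.5 = -2.2
A=11: P̂ = 1 + 0.5·11 = 6.5; r = 5.9 − 6.5 = -0.6
A=13: P̂ = 1 + 0.5·13 = 7.5; r = 5.7 − 7.5 = -1.8
A=15: P̂ = 1 + 0.5·15 = 8.5; r = 10.7 − 8.5 = 2.2
SSE = 5.76 + 4.84 + 0.36 + 3.24 + 4.84 = 19.04
s = √(19.04/3) = √6.34667 ≈ 2.519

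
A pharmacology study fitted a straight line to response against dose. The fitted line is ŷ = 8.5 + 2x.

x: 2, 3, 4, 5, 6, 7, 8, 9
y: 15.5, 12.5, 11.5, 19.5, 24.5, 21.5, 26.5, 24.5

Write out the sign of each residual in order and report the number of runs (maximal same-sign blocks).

x=2: ŷ = 8.5 + 2·2 = 12.5; r = 15.5 − 12.5 = 3
x=3: ŷ = 8.5 + 2·3 = 14.5; r = 12.5 − 14.5 = -2
x=4: ŷ = 8.5 + 2·4 = 16.5; r = 11.5 − 16.5 = -5
x=5: ŷ = 8.5 + 2·5 = 18.5; r = 19.5 − 18.5 = 1
x=6: ŷ = 8.5 + 2·6 = 20.5; r = 24.5 − 20.5 = 4
x=7: ŷ = 8.5 + 2·7 = 22.5; r = 21.5 − 22.5 = -1
x=8: ŷ = 8.5 + 2·8 = 24.5; r = 26.5 − 24.5 = 2
x=9: ŷ = 8.5 + 2·9 = 26.5; r = 24.5 − 26.5 = -2
Signs: + − − + + − + −
Runs: +×1, −×2, +×2, −×1, +×1, −×1 → 6

6 runs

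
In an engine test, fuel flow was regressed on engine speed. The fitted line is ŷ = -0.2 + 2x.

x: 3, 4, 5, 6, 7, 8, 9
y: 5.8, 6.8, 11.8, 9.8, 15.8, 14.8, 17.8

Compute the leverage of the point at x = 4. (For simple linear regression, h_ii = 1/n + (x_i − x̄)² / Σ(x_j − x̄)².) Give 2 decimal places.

x̄ = (3 + 4 + 5 + 6 + 7 + 8 + 9)/7 = 6
Σ(x − x̄)² = 9 + 4 + 1 + 0 + 1 + 4 + 9 = 28
h = 1/7 + (-2)²/28 = 0.142857 + 0.142857 = 0.29

h = 0.29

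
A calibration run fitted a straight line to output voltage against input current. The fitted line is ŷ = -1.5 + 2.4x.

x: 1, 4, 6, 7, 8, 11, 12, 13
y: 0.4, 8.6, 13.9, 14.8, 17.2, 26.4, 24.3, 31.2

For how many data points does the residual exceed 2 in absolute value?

x=1: ŷ = -1.5 + 2.4·1 = 0.9; r = 0.4 − 0.9 = -0.5
x=4: ŷ = -1.5 + 2.4·4 = 8.1; r = 8.6 − 8.1 = 0.5
x=6: ŷ = -1.5 + 2.4·6 = 12.9; r = 13.9 − 12.9 = 1
x=7: ŷ = -1.5 + 2.4·7 = 15.3; r = 14.8 − 15.3 = -0.5
x=8: ŷ = -1.5 + 2.4·8 = 17.7; r = 17.2 − 17.7 = -0.5
x=11: ŷ = -1.5 + 2.4·11 = 24.9; r = 26.4 − 24.9 = 1.5
x=12: ŷ = -1.5 + 2.4·12 = 27.3; r = 24.3 − 27.3 = -3
x=13: ŷ = -1.5 + 2.4·13 = 29.7; r = 31.2 − 29.7 = 1.5
|r| > 2: x=12 (|r|=3) → 1

1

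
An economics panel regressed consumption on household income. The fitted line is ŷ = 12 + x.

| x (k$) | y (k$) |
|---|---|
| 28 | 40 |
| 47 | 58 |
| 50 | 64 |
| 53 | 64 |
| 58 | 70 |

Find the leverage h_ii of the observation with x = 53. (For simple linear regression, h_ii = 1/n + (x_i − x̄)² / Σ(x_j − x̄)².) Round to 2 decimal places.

x̄ = (28 + 47 + 50 + 53 + 58)/5 = 47.2
Σ(x − x̄)² = 368.64 + 0.04 + 7.84 + 33.64 + 116.64 = 526.8
h = 1/5 + (5.8)²/526.8 = 0.2 + 0.0638573 = 0.26

h = 0.26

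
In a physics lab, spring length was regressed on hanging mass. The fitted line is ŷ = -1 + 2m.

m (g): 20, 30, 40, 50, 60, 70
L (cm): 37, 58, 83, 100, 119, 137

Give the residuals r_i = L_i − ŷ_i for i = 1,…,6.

m=20: ŷ = -1 + 2·20 = 39; r = 37 − 39 = -2
m=30: ŷ = -1 + 2·30 = 59; r = 58 − 59 = -1
m=40: ŷ = -1 + 2·40 = 79; r = 83 − 79 = 4
m=50: ŷ = -1 + 2·50 = 99; r = 100 − 99 = 1
m=60: ŷ = -1 + 2·60 = 119; r = 119 − 119 = 0
m=70: ŷ = -1 + 2·70 = 139; r = 137 − 139 = -2

-2, -1, 4, 1, 0, -2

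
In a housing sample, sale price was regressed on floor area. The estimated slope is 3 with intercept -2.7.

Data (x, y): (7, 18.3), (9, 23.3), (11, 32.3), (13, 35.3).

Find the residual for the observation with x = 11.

r = 2

ŷ = -2.7 + 3·11 = 30.3
r = 32.3 − 30.3 = 2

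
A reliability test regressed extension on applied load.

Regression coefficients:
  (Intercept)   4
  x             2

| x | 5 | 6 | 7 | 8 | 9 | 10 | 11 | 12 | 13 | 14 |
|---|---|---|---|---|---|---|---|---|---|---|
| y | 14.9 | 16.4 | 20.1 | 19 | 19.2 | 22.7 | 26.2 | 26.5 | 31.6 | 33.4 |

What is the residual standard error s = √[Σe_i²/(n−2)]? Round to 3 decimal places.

s = 1.685

x=5: ŷ = 4 + 2·5 = 14; e = 14.9 − 14 = 0.9
x=6: ŷ = 4 + 2·6 = 16; e = 16.4 − 16 = 0.4
x=7: ŷ = 4 + 2·7 = 18; e = 20.1 − 18 = 2.1
x=8: ŷ = 4 + 2·8 = 20; e = 19 − 20 = -1
x=9: ŷ = 4 + 2·9 = 22; e = 19.2 − 22 = -2.8
x=10: ŷ = 4 + 2·10 = 24; e = 22.7 − 24 = -1.3
x=11: ŷ = 4 + 2·11 = 26; e = 26.2 − 26 = 0.2
x=12: ŷ = 4 + 2·12 = 28; e = 26.5 − 28 = -1.5
x=13: ŷ = 4 + 2·13 = 30; e = 31.6 − 30 = 1.6
x=14: ŷ = 4 + 2·14 = 32; e = 33.4 − 32 = 1.4
SSE = 0.81 + 0.16 + 4.41 + 1 + 7.84 + 1.69 + 0.04 + 2.25 + 2.56 + 1.96 = 22.72
s = √(22.72/8) = √2.84 ≈ 1.685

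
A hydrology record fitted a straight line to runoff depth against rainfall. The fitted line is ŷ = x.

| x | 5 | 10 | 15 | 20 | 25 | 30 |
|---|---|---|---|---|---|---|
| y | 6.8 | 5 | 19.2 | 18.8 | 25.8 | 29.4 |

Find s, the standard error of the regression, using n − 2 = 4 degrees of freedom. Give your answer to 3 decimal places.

x=5: ŷ = 5 = 5; e = 6.8 − 5 = 1.8
x=10: ŷ = 10 = 10; e = 5 − 10 = -5
x=15: ŷ = 15 = 15; e = 19.2 − 15 = 4.2
x=20: ŷ = 20 = 20; e = 18.8 − 20 = -1.2
x=25: ŷ = 25 = 25; e = 25.8 − 25 = 0.8
x=30: ŷ = 30 = 30; e = 29.4 − 30 = -0.6
SSE = 3.24 + 25 + 17.64 + 1.44 + 0.64 + 0.36 = 48.32
s = √(48.32/4) = √12.08 ≈ 3.476

s = 3.476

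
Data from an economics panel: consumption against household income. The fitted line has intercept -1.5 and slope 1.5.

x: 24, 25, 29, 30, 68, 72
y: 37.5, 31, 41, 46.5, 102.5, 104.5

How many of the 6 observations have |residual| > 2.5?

x=24: ŷ = -1.5 + 1.5·24 = 34.5; e = 37.5 − 34.5 = 3
x=25: ŷ = -1.5 + 1.5·25 = 36; e = 31 − 36 = -5
x=29: ŷ = -1.5 + 1.5·29 = 42; e = 41 − 42 = -1
x=30: ŷ = -1.5 + 1.5·30 = 43.5; e = 46.5 − 43.5 = 3
x=68: ŷ = -1.5 + 1.5·68 = 100.5; e = 102.5 − 100.5 = 2
x=72: ŷ = -1.5 + 1.5·72 = 106.5; e = 104.5 − 106.5 = -2
|e| > 2.5: x=24 (|e|=3), x=25 (|e|=5), x=30 (|e|=3) → 3

3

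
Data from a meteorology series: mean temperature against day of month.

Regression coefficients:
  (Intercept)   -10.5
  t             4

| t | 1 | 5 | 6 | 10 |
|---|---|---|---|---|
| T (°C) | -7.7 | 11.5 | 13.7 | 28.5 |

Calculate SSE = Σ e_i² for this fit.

SSE = 6.48

t=1: T̂ = -10.5 + 4·1 = -6.5; e = -7.7 − (-6.5) = -1.2
t=5: T̂ = -10.5 + 4·5 = 9.5; e = 11.5 − 9.5 = 2
t=6: T̂ = -10.5 + 4·6 = 13.5; e = 13.7 − 13.5 = 0.2
t=10: T̂ = -10.5 + 4·10 = 29.5; e = 28.5 − 29.5 = -1
SSE = 1.44 + 4 + 0.04 + 1 = 6.48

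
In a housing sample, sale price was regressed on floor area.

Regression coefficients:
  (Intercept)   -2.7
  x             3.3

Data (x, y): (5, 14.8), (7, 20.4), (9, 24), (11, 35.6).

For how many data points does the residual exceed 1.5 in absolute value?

x=5: ŷ = -2.7 + 3.3·5 = 13.8; e = 14.8 − 13.8 = 1
x=7: ŷ = -2.7 + 3.3·7 = 20.4; e = 20.4 − 20.4 = 0
x=9: ŷ = -2.7 + 3.3·9 = 27; e = 24 − 27 = -3
x=11: ŷ = -2.7 + 3.3·11 = 33.6; e = 35.6 − 33.6 = 2
|e| > 1.5: x=9 (|e|=3), x=11 (|e|=2) → 2

2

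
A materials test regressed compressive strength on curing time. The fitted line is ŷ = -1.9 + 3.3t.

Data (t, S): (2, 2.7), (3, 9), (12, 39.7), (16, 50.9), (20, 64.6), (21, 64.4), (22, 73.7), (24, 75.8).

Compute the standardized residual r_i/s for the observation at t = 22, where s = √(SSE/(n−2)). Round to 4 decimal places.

t=2: ŷ = -1.9 + 3.3·2 = 4.7; r = 2.7 − 4.7 = -2
t=3: ŷ = -1.9 + 3.3·3 = 8; r = 9 − 8 = 1
t=12: ŷ = -1.9 + 3.3·12 = 37.7; r = 39.7 − 37.7 = 2
t=16: ŷ = -1.9 + 3.3·16 = 50.9; r = 50.9 − 50.9 = 0
t=20: ŷ = -1.9 + 3.3·20 = 64.1; r = 64.6 − 64.1 = 0.5
t=21: ŷ = -1.9 + 3.3·21 = 67.4; r = 64.4 − 67.4 = -3
t=22: ŷ = -1.9 + 3.3·22 = 70.7; r = 73.7 − 70.7 = 3
t=24: ŷ = -1.9 + 3.3·24 = 77.3; r = 75.8 − 77.3 = -1.5
SSE = 4 + 1 + 4 + 0 + 0.25 + 9 + 9 + 2.25 = 29.5
s = √(29.5/6) = 2.21736
r/s = 3 / 2.21736 = 1.3530

1.3530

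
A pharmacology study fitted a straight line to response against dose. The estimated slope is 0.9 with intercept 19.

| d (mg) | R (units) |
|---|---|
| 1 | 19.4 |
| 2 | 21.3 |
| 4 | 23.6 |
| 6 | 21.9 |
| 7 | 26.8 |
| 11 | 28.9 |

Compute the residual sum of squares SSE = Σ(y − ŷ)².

d=1: ŷ = 19 + 0.9·1 = 19.9; e = 19.4 − 19.9 = -0.5
d=2: ŷ = 19 + 0.9·2 = 20.8; e = 21.3 − 20.8 = 0.5
d=4: ŷ = 19 + 0.9·4 = 22.6; e = 23.6 − 22.6 = 1
d=6: ŷ = 19 + 0.9·6 = 24.4; e = 21.9 − 24.4 = -2.5
d=7: ŷ = 19 + 0.9·7 = 25.3; e = 26.8 − 25.3 = 1.5
d=11: ŷ = 19 + 0.9·11 = 28.9; e = 28.9 − 28.9 = 0
SSE = 0.25 + 0.25 + 1 + 6.25 + 2.25 + 0 = 10

SSE = 10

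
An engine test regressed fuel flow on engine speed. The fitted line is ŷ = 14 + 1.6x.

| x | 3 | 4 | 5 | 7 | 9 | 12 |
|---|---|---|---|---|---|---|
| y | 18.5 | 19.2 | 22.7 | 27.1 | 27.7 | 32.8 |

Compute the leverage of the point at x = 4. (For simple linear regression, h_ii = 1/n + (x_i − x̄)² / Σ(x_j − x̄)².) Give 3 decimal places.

h = 0.291

x̄ = (3 + 4 + 5 + 7 + 9 + 12)/6 = 6.66667
Σ(x − x̄)² = 13.4444 + 7.11111 + 2.77778 + 0.111111 + 5.44444 + 28.4444 = 57.3333
h = 1/6 + (-2.66667)²/57.3333 = 0.166667 + 0.124031 = 0.291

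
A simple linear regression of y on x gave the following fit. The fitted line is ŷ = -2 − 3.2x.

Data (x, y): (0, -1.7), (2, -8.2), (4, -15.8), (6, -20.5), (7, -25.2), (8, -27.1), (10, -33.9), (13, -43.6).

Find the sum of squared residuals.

x=0: ŷ = -2 − 3.2·0 = -2; r = -1.7 − (-2) = 0.3
x=2: ŷ = -2 − 3.2·2 = -8.4; r = -8.2 − (-8.4) = 0.2
x=4: ŷ = -2 − 3.2·4 = -14.8; r = -15.8 − (-14.8) = -1
x=6: ŷ = -2 − 3.2·6 = -21.2; r = -20.5 − (-21.2) = 0.7
x=7: ŷ = -2 − 3.2·7 = -24.4; r = -25.2 − (-24.4) = -0.8
x=8: ŷ = -2 − 3.2·8 = -27.6; r = -27.1 − (-27.6) = 0.5
x=10: ŷ = -2 − 3.2·10 = -34; r = -33.9 − (-34) = 0.1
x=13: ŷ = -2 − 3.2·13 = -43.6; r = -43.6 − (-43.6) = 0
SSE = 0.09 + 0.04 + 1 + 0.49 + 0.64 + 0.25 + 0.01 + 0 = 2.52

SSE = 2.52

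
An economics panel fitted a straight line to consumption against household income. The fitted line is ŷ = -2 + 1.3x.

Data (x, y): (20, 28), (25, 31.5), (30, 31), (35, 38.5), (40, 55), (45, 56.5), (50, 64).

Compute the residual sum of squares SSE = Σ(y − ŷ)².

SSE = 104

x=20: ŷ = -2 + 1.3·20 = 24; e = 28 − 24 = 4
x=25: ŷ = -2 + 1.3·25 = 30.5; e = 31.5 − 30.5 = 1
x=30: ŷ = -2 + 1.3·30 = 37; e = 31 − 37 = -6
x=35: ŷ = -2 + 1.3·35 = 43.5; e = 38.5 − 43.5 = -5
x=40: ŷ = -2 + 1.3·40 = 50; e = 55 − 50 = 5
x=45: ŷ = -2 + 1.3·45 = 56.5; e = 56.5 − 56.5 = 0
x=50: ŷ = -2 + 1.3·50 = 63; e = 64 − 63 = 1
SSE = 16 + 1 + 36 + 25 + 25 + 0 + 1 = 104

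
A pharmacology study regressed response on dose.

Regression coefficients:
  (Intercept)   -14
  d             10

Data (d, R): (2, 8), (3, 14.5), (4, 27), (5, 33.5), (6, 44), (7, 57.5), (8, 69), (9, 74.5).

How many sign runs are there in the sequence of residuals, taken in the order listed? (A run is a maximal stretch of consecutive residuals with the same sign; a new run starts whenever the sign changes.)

6 runs

d=2: ŷ = -14 + 10·2 = 6; e = 8 − 6 = 2
d=3: ŷ = -14 + 10·3 = 16; e = 14.5 − 16 = -1.5
d=4: ŷ = -14 + 10·4 = 26; e = 27 − 26 = 1
d=5: ŷ = -14 + 10·5 = 36; e = 33.5 − 36 = -2.5
d=6: ŷ = -14 + 10·6 = 46; e = 44 − 46 = -2
d=7: ŷ = -14 + 10·7 = 56; e = 57.5 − 56 = 1.5
d=8: ŷ = -14 + 10·8 = 66; e = 69 − 66 = 3
d=9: ŷ = -14 + 10·9 = 76; e = 74.5 − 76 = -1.5
Signs: + − + − − + + −
Runs: +×1, −×1, +×1, −×2, +×2, −×1 → 6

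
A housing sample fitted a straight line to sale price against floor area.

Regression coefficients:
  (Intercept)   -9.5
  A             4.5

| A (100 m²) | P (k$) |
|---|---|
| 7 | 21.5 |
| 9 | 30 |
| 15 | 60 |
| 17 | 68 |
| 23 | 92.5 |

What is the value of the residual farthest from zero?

A=7: ŷ = -9.5 + 4.5·7 = 22; e = 21.5 − 22 = -0.5
A=9: ŷ = -9.5 + 4.5·9 = 31; e = 30 − 31 = -1
A=15: ŷ = -9.5 + 4.5·15 = 58; e = 60 − 58 = 2
A=17: ŷ = -9.5 + 4.5·17 = 67; e = 68 − 67 = 1
A=23: ŷ = -9.5 + 4.5·23 = 94; e = 92.5 − 94 = -1.5
Largest |e| is 2 at A = 15, residual 2.

e = 2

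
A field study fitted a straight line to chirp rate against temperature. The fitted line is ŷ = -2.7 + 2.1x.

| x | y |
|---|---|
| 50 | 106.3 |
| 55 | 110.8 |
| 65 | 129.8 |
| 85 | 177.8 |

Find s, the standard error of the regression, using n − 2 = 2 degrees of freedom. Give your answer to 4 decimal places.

x=50: ŷ = -2.7 + 2.1·50 = 102.3; e = 106.3 − 102.3 = 4
x=55: ŷ = -2.7 + 2.1·55 = 112.8; e = 110.8 − 112.8 = -2
x=65: ŷ = -2.7 + 2.1·65 = 133.8; e = 129.8 − 133.8 = -4
x=85: ŷ = -2.7 + 2.1·85 = 175.8; e = 177.8 − 175.8 = 2
SSE = 16 + 4 + 16 + 4 = 40
s = √(40/2) = √20 ≈ 4.4721

s = 4.4721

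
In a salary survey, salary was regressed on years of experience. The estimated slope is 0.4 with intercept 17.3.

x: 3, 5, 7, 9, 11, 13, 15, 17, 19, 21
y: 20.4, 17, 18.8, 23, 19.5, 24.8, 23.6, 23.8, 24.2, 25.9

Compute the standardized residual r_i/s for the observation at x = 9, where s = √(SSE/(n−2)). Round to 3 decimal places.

x=3: ŷ = 17.3 + 0.4·3 = 18.5; r = 20.4 − 18.5 = 1.9
x=5: ŷ = 17.3 + 0.4·5 = 19.3; r = 17 − 19.3 = -2.3
x=7: ŷ = 17.3 + 0.4·7 = 20.1; r = 18.8 − 20.1 = -1.3
x=9: ŷ = 17.3 + 0.4·9 = 20.9; r = 23 − 20.9 = 2.1
x=11: ŷ = 17.3 + 0.4·11 = 21.7; r = 19.5 − 21.7 = -2.2
x=13: ŷ = 17.3 + 0.4·13 = 22.5; r = 24.8 − 22.5 = 2.3
x=15: ŷ = 17.3 + 0.4·15 = 23.3; r = 23.6 − 23.3 = 0.3
x=17: ŷ = 17.3 + 0.4·17 = 24.1; r = 23.8 − 24.1 = -0.3
x=19: ŷ = 17.3 + 0.4·19 = 24.9; r = 24.2 − 24.9 = -0.7
x=21: ŷ = 17.3 + 0.4·21 = 25.7; r = 25.9 − 25.7 = 0.2
SSE = 3.61 + 5.29 + 1.69 + 4.41 + 4.84 + 5.29 + 0.09 + 0.09 + 0.49 + 0.04 = 25.84
s = √(25.84/8) = 1.79722
r/s = 2.1 / 1.79722 = 1.168

1.168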